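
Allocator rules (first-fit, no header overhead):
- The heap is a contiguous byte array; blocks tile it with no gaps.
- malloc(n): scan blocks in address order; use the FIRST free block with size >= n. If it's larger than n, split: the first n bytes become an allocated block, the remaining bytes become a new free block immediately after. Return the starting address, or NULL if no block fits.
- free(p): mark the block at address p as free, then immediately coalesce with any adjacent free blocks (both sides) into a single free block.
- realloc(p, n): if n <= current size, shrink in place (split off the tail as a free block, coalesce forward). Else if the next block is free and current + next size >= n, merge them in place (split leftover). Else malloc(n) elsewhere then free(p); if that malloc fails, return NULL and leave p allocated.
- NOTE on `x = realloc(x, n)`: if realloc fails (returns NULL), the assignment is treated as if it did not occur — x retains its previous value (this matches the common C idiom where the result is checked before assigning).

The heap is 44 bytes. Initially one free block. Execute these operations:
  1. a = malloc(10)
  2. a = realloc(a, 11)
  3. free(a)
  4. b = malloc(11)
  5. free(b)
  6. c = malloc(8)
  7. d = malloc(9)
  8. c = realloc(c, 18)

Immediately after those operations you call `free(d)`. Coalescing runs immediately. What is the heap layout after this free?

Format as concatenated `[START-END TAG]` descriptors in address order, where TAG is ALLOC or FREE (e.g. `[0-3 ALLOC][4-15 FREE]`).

Op 1: a = malloc(10) -> a = 0; heap: [0-9 ALLOC][10-43 FREE]
Op 2: a = realloc(a, 11) -> a = 0; heap: [0-10 ALLOC][11-43 FREE]
Op 3: free(a) -> (freed a); heap: [0-43 FREE]
Op 4: b = malloc(11) -> b = 0; heap: [0-10 ALLOC][11-43 FREE]
Op 5: free(b) -> (freed b); heap: [0-43 FREE]
Op 6: c = malloc(8) -> c = 0; heap: [0-7 ALLOC][8-43 FREE]
Op 7: d = malloc(9) -> d = 8; heap: [0-7 ALLOC][8-16 ALLOC][17-43 FREE]
Op 8: c = realloc(c, 18) -> c = 17; heap: [0-7 FREE][8-16 ALLOC][17-34 ALLOC][35-43 FREE]
free(d): d = 8 -> block [8-16 ALLOC]; mark free, coalesce with adjacent free neighbors -> [0-16 FREE][17-34 ALLOC][35-43 FREE]

Answer: [0-16 FREE][17-34 ALLOC][35-43 FREE]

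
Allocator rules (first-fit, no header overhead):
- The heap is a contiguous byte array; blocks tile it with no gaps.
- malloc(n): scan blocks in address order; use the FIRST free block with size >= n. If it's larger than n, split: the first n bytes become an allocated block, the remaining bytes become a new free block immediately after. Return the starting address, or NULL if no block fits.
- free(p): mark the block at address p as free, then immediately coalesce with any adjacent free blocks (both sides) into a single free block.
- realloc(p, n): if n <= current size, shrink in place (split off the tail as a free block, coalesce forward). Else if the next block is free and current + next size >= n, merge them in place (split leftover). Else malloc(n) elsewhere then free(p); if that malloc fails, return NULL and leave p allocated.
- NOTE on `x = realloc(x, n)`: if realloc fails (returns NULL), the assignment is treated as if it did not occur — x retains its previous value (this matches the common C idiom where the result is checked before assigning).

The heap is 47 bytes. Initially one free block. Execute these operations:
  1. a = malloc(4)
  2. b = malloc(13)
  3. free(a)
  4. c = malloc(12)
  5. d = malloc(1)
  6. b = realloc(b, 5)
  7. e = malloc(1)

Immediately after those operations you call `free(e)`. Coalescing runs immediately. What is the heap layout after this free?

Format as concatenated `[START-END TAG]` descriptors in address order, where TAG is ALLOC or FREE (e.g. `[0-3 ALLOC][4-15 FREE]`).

Op 1: a = malloc(4) -> a = 0; heap: [0-3 ALLOC][4-46 FREE]
Op 2: b = malloc(13) -> b = 4; heap: [0-3 ALLOC][4-16 ALLOC][17-46 FREE]
Op 3: free(a) -> (freed a); heap: [0-3 FREE][4-16 ALLOC][17-46 FREE]
Op 4: c = malloc(12) -> c = 17; heap: [0-3 FREE][4-16 ALLOC][17-28 ALLOC][29-46 FREE]
Op 5: d = malloc(1) -> d = 0; heap: [0-0 ALLOC][1-3 FREE][4-16 ALLOC][17-28 ALLOC][29-46 FREE]
Op 6: b = realloc(b, 5) -> b = 4; heap: [0-0 ALLOC][1-3 FREE][4-8 ALLOC][9-16 FREE][17-28 ALLOC][29-46 FREE]
Op 7: e = malloc(1) -> e = 1; heap: [0-0 ALLOC][1-1 ALLOC][2-3 FREE][4-8 ALLOC][9-16 FREE][17-28 ALLOC][29-46 FREE]
free(e): e = 1 -> block [1-1 ALLOC]; mark free, coalesce with adjacent free neighbors -> [0-0 ALLOC][1-3 FREE][4-8 ALLOC][9-16 FREE][17-28 ALLOC][29-46 FREE]

Answer: [0-0 ALLOC][1-3 FREE][4-8 ALLOC][9-16 FREE][17-28 ALLOC][29-46 FREE]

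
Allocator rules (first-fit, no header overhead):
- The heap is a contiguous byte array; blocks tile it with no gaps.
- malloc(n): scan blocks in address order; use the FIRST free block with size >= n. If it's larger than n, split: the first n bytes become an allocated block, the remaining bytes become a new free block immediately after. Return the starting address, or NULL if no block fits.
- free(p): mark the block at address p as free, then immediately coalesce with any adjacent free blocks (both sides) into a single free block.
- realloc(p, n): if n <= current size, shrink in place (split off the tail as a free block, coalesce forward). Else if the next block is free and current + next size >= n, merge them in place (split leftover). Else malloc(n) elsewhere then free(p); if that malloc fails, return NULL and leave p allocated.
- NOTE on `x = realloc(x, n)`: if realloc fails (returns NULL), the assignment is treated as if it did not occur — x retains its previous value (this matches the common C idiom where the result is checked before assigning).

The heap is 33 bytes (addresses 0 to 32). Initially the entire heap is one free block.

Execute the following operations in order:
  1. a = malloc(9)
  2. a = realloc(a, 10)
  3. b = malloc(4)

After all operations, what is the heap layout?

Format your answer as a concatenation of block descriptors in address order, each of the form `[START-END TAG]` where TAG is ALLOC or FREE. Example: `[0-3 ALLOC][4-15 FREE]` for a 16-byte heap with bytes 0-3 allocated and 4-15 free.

Op 1: a = malloc(9) -> a = 0; heap: [0-8 ALLOC][9-32 FREE]
Op 2: a = realloc(a, 10) -> a = 0; heap: [0-9 ALLOC][10-32 FREE]
Op 3: b = malloc(4) -> b = 10; heap: [0-9 ALLOC][10-13 ALLOC][14-32 FREE]

Answer: [0-9 ALLOC][10-13 ALLOC][14-32 FREE]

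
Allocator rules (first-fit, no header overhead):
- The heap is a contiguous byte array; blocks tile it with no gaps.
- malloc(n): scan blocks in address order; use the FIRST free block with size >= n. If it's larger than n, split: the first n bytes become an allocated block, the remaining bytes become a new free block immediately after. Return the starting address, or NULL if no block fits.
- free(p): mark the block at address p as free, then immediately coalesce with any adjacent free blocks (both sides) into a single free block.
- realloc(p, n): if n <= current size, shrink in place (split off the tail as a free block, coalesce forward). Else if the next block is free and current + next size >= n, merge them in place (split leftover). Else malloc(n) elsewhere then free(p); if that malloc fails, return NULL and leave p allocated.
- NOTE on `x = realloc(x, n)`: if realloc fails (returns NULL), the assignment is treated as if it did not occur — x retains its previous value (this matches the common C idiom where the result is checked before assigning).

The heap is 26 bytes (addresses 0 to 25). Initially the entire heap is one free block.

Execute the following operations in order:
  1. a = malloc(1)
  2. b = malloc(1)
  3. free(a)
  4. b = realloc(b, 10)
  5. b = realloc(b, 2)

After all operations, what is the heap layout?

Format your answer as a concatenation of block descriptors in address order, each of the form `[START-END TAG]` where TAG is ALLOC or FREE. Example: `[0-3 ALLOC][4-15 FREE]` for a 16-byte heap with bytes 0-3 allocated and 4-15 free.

Op 1: a = malloc(1) -> a = 0; heap: [0-0 ALLOC][1-25 FREE]
Op 2: b = malloc(1) -> b = 1; heap: [0-0 ALLOC][1-1 ALLOC][2-25 FREE]
Op 3: free(a) -> (freed a); heap: [0-0 FREE][1-1 ALLOC][2-25 FREE]
Op 4: b = realloc(b, 10) -> b = 1; heap: [0-0 FREE][1-10 ALLOC][11-25 FREE]
Op 5: b = realloc(b, 2) -> b = 1; heap: [0-0 FREE][1-2 ALLOC][3-25 FREE]

Answer: [0-0 FREE][1-2 ALLOC][3-25 FREE]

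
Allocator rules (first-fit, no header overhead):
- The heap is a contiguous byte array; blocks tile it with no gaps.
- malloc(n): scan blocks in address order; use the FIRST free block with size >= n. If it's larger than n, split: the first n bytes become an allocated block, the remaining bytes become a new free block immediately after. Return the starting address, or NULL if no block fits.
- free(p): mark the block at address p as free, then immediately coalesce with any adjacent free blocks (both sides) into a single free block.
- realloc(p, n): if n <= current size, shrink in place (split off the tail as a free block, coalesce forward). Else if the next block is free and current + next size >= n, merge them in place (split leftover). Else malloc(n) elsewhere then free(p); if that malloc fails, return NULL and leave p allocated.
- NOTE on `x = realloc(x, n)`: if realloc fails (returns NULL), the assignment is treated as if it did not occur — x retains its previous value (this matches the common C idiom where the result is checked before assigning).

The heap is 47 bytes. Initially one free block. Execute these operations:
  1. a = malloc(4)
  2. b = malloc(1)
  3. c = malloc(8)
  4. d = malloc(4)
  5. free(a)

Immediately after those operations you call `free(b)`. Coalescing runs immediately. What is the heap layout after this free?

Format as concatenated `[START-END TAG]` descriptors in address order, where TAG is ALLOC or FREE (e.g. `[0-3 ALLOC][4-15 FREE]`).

Op 1: a = malloc(4) -> a = 0; heap: [0-3 ALLOC][4-46 FREE]
Op 2: b = malloc(1) -> b = 4; heap: [0-3 ALLOC][4-4 ALLOC][5-46 FREE]
Op 3: c = malloc(8) -> c = 5; heap: [0-3 ALLOC][4-4 ALLOC][5-12 ALLOC][13-46 FREE]
Op 4: d = malloc(4) -> d = 13; heap: [0-3 ALLOC][4-4 ALLOC][5-12 ALLOC][13-16 ALLOC][17-46 FREE]
Op 5: free(a) -> (freed a); heap: [0-3 FREE][4-4 ALLOC][5-12 ALLOC][13-16 ALLOC][17-46 FREE]
free(b): b = 4 -> block [4-4 ALLOC]; mark free, coalesce with adjacent free neighbors -> [0-4 FREE][5-12 ALLOC][13-16 ALLOC][17-46 FREE]

Answer: [0-4 FREE][5-12 ALLOC][13-16 ALLOC][17-46 FREE]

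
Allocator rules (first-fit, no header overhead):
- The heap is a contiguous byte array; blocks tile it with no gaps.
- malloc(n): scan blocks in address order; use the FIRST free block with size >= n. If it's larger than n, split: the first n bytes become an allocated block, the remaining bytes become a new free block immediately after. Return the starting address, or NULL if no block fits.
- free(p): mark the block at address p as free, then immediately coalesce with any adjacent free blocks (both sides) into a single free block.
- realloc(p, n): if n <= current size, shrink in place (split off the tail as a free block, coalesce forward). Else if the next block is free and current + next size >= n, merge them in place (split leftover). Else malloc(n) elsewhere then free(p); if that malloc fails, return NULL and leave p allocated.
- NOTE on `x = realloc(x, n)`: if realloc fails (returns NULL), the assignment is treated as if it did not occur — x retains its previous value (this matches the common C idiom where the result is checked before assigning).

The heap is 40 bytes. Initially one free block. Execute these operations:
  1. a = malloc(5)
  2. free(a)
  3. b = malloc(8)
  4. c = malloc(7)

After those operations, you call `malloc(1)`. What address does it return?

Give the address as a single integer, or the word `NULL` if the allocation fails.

Answer: 15

Derivation:
Op 1: a = malloc(5) -> a = 0; heap: [0-4 ALLOC][5-39 FREE]
Op 2: free(a) -> (freed a); heap: [0-39 FREE]
Op 3: b = malloc(8) -> b = 0; heap: [0-7 ALLOC][8-39 FREE]
Op 4: c = malloc(7) -> c = 8; heap: [0-7 ALLOC][8-14 ALLOC][15-39 FREE]
malloc(1): first-fit scan over [0-7 ALLOC][8-14 ALLOC][15-39 FREE] -> 15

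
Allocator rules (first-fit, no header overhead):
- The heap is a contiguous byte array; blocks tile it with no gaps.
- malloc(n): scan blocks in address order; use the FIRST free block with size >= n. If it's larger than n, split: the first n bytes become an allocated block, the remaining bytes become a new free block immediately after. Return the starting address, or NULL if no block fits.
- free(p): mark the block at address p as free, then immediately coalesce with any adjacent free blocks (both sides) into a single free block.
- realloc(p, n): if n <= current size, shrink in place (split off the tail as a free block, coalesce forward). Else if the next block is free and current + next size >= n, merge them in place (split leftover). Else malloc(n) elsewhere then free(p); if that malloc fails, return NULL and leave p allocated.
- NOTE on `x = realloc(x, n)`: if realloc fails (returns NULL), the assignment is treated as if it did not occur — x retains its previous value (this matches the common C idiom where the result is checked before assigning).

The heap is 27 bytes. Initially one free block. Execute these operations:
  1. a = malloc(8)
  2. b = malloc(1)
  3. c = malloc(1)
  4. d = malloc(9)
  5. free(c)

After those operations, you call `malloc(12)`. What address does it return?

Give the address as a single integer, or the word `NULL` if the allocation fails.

Answer: NULL

Derivation:
Op 1: a = malloc(8) -> a = 0; heap: [0-7 ALLOC][8-26 FREE]
Op 2: b = malloc(1) -> b = 8; heap: [0-7 ALLOC][8-8 ALLOC][9-26 FREE]
Op 3: c = malloc(1) -> c = 9; heap: [0-7 ALLOC][8-8 ALLOC][9-9 ALLOC][10-26 FREE]
Op 4: d = malloc(9) -> d = 10; heap: [0-7 ALLOC][8-8 ALLOC][9-9 ALLOC][10-18 ALLOC][19-26 FREE]
Op 5: free(c) -> (freed c); heap: [0-7 ALLOC][8-8 ALLOC][9-9 FREE][10-18 ALLOC][19-26 FREE]
malloc(12): first-fit scan over [0-7 ALLOC][8-8 ALLOC][9-9 FREE][10-18 ALLOC][19-26 FREE] -> NULL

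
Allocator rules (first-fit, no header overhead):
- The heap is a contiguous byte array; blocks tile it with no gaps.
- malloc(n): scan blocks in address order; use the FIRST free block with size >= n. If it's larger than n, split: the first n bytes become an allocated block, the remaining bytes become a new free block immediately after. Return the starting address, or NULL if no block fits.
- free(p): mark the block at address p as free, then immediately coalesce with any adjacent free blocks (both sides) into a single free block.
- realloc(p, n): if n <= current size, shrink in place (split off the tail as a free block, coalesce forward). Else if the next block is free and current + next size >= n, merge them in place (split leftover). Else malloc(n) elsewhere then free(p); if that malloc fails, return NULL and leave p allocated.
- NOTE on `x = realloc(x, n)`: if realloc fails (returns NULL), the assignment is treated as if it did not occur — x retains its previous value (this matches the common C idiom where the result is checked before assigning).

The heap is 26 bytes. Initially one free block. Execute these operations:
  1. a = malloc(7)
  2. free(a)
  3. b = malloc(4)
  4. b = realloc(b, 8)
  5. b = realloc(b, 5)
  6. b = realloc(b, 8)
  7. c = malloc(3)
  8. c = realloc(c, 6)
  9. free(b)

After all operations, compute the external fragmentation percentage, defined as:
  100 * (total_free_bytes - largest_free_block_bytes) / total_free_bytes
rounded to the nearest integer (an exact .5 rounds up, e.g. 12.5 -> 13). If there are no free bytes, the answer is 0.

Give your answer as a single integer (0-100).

Op 1: a = malloc(7) -> a = 0; heap: [0-6 ALLOC][7-25 FREE]
Op 2: free(a) -> (freed a); heap: [0-25 FREE]
Op 3: b = malloc(4) -> b = 0; heap: [0-3 ALLOC][4-25 FREE]
Op 4: b = realloc(b, 8) -> b = 0; heap: [0-7 ALLOC][8-25 FREE]
Op 5: b = realloc(b, 5) -> b = 0; heap: [0-4 ALLOC][5-25 FREE]
Op 6: b = realloc(b, 8) -> b = 0; heap: [0-7 ALLOC][8-25 FREE]
Op 7: c = malloc(3) -> c = 8; heap: [0-7 ALLOC][8-10 ALLOC][11-25 FREE]
Op 8: c = realloc(c, 6) -> c = 8; heap: [0-7 ALLOC][8-13 ALLOC][14-25 FREE]
Op 9: free(b) -> (freed b); heap: [0-7 FREE][8-13 ALLOC][14-25 FREE]
Free blocks: [8 12] total_free=20 largest=12 -> 100*(20-12)/20 = 800/20 = 40

Answer: 40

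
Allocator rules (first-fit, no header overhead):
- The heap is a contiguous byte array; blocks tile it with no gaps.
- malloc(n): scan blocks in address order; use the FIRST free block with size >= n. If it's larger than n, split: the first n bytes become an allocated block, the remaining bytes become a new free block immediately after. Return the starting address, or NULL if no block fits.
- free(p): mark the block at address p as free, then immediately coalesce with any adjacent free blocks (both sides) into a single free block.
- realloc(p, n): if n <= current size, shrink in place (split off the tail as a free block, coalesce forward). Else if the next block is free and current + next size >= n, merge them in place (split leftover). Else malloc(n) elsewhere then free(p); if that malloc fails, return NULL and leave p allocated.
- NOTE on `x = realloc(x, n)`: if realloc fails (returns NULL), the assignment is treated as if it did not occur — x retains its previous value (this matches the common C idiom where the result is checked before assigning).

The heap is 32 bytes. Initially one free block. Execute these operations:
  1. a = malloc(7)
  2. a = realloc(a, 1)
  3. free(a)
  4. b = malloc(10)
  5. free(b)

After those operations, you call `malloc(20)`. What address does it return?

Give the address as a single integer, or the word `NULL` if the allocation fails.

Answer: 0

Derivation:
Op 1: a = malloc(7) -> a = 0; heap: [0-6 ALLOC][7-31 FREE]
Op 2: a = realloc(a, 1) -> a = 0; heap: [0-0 ALLOC][1-31 FREE]
Op 3: free(a) -> (freed a); heap: [0-31 FREE]
Op 4: b = malloc(10) -> b = 0; heap: [0-9 ALLOC][10-31 FREE]
Op 5: free(b) -> (freed b); heap: [0-31 FREE]
malloc(20): first-fit scan over [0-31 FREE] -> 0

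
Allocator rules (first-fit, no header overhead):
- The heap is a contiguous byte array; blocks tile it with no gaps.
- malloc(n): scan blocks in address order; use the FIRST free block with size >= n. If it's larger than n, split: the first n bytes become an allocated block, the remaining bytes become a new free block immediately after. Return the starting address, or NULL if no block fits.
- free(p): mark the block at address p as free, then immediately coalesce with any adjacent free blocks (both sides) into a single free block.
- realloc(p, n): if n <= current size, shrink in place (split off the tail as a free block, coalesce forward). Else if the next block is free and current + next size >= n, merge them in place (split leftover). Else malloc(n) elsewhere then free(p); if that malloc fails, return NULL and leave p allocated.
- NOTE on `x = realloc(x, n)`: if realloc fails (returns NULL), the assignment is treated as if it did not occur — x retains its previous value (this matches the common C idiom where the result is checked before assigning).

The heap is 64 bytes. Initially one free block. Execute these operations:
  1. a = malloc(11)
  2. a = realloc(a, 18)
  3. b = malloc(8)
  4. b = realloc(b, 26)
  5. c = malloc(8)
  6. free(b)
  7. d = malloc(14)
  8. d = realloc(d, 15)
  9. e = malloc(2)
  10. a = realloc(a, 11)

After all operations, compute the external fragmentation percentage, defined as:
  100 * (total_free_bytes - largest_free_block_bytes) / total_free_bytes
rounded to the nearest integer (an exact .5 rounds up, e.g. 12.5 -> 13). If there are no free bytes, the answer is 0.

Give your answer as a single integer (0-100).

Answer: 57

Derivation:
Op 1: a = malloc(11) -> a = 0; heap: [0-10 ALLOC][11-63 FREE]
Op 2: a = realloc(a, 18) -> a = 0; heap: [0-17 ALLOC][18-63 FREE]
Op 3: b = malloc(8) -> b = 18; heap: [0-17 ALLOC][18-25 ALLOC][26-63 FREE]
Op 4: b = realloc(b, 26) -> b = 18; heap: [0-17 ALLOC][18-43 ALLOC][44-63 FREE]
Op 5: c = malloc(8) -> c = 44; heap: [0-17 ALLOC][18-43 ALLOC][44-51 ALLOC][52-63 FREE]
Op 6: free(b) -> (freed b); heap: [0-17 ALLOC][18-43 FREE][44-51 ALLOC][52-63 FREE]
Op 7: d = malloc(14) -> d = 18; heap: [0-17 ALLOC][18-31 ALLOC][32-43 FREE][44-51 ALLOC][52-63 FREE]
Op 8: d = realloc(d, 15) -> d = 18; heap: [0-17 ALLOC][18-32 ALLOC][33-43 FREE][44-51 ALLOC][52-63 FREE]
Op 9: e = malloc(2) -> e = 33; heap: [0-17 ALLOC][18-32 ALLOC][33-34 ALLOC][35-43 FREE][44-51 ALLOC][52-63 FREE]
Op 10: a = realloc(a, 11) -> a = 0; heap: [0-10 ALLOC][11-17 FREE][18-32 ALLOC][33-34 ALLOC][35-43 FREE][44-51 ALLOC][52-63 FREE]
Free blocks: [7 9 12] total_free=28 largest=12 -> 100*(28-12)/28 = 1600/28 ≈ 57.143 -> rounds to 57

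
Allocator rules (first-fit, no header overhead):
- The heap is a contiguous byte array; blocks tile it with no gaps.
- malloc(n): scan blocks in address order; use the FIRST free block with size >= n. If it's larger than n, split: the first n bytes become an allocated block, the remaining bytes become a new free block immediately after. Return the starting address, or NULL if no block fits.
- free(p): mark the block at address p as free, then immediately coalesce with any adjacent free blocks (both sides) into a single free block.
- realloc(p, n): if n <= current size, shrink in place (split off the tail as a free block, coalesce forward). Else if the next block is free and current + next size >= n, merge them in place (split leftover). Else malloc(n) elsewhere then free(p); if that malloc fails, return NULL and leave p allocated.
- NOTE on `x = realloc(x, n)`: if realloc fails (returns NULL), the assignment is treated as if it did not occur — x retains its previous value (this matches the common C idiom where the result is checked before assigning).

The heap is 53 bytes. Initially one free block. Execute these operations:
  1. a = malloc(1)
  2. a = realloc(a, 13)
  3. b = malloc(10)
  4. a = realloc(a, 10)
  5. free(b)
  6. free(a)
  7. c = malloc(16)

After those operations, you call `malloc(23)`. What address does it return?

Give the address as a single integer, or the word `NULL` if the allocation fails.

Answer: 16

Derivation:
Op 1: a = malloc(1) -> a = 0; heap: [0-0 ALLOC][1-52 FREE]
Op 2: a = realloc(a, 13) -> a = 0; heap: [0-12 ALLOC][13-52 FREE]
Op 3: b = malloc(10) -> b = 13; heap: [0-12 ALLOC][13-22 ALLOC][23-52 FREE]
Op 4: a = realloc(a, 10) -> a = 0; heap: [0-9 ALLOC][10-12 FREE][13-22 ALLOC][23-52 FREE]
Op 5: free(b) -> (freed b); heap: [0-9 ALLOC][10-52 FREE]
Op 6: free(a) -> (freed a); heap: [0-52 FREE]
Op 7: c = malloc(16) -> c = 0; heap: [0-15 ALLOC][16-52 FREE]
malloc(23): first-fit scan over [0-15 ALLOC][16-52 FREE] -> 16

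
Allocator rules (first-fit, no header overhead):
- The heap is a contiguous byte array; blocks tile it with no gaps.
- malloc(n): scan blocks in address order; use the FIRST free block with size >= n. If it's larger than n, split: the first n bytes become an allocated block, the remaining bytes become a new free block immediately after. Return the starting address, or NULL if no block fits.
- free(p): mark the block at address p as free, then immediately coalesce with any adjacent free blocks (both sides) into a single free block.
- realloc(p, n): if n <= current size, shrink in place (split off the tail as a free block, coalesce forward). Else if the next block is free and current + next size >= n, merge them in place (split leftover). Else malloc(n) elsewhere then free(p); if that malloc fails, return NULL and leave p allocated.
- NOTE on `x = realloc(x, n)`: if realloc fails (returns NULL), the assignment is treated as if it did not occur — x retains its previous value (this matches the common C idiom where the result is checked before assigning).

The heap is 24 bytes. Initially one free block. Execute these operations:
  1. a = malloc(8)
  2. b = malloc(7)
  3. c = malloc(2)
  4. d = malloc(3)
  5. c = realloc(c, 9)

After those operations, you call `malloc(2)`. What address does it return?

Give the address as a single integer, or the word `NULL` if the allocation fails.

Op 1: a = malloc(8) -> a = 0; heap: [0-7 ALLOC][8-23 FREE]
Op 2: b = malloc(7) -> b = 8; heap: [0-7 ALLOC][8-14 ALLOC][15-23 FREE]
Op 3: c = malloc(2) -> c = 15; heap: [0-7 ALLOC][8-14 ALLOC][15-16 ALLOC][17-23 FREE]
Op 4: d = malloc(3) -> d = 17; heap: [0-7 ALLOC][8-14 ALLOC][15-16 ALLOC][17-19 ALLOC][20-23 FREE]
Op 5: c = realloc(c, 9) -> NULL (c unchanged); heap: [0-7 ALLOC][8-14 ALLOC][15-16 ALLOC][17-19 ALLOC][20-23 FREE]
malloc(2): first-fit scan over [0-7 ALLOC][8-14 ALLOC][15-16 ALLOC][17-19 ALLOC][20-23 FREE] -> 20

Answer: 20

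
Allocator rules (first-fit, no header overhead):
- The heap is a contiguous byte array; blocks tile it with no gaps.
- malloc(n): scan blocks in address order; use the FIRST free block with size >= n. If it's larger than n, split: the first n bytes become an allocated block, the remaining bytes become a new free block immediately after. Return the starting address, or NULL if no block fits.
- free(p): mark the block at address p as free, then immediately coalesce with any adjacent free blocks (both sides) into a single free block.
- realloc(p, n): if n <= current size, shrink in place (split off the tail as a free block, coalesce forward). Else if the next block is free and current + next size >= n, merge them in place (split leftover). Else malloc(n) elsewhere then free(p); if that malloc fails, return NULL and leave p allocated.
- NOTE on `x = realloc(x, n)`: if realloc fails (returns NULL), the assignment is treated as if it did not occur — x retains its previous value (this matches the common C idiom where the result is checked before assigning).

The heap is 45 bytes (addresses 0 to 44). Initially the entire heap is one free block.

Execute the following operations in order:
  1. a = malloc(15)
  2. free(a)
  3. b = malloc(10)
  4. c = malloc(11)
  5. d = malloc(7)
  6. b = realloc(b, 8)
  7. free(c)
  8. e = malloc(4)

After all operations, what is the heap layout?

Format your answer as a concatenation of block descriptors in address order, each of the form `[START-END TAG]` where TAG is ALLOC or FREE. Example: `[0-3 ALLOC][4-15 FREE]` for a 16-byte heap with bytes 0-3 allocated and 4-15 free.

Answer: [0-7 ALLOC][8-11 ALLOC][12-20 FREE][21-27 ALLOC][28-44 FREE]

Derivation:
Op 1: a = malloc(15) -> a = 0; heap: [0-14 ALLOC][15-44 FREE]
Op 2: free(a) -> (freed a); heap: [0-44 FREE]
Op 3: b = malloc(10) -> b = 0; heap: [0-9 ALLOC][10-44 FREE]
Op 4: c = malloc(11) -> c = 10; heap: [0-9 ALLOC][10-20 ALLOC][21-44 FREE]
Op 5: d = malloc(7) -> d = 21; heap: [0-9 ALLOC][10-20 ALLOC][21-27 ALLOC][28-44 FREE]
Op 6: b = realloc(b, 8) -> b = 0; heap: [0-7 ALLOC][8-9 FREE][10-20 ALLOC][21-27 ALLOC][28-44 FREE]
Op 7: free(c) -> (freed c); heap: [0-7 ALLOC][8-20 FREE][21-27 ALLOC][28-44 FREE]
Op 8: e = malloc(4) -> e = 8; heap: [0-7 ALLOC][8-11 ALLOC][12-20 FREE][21-27 ALLOC][28-44 FREE]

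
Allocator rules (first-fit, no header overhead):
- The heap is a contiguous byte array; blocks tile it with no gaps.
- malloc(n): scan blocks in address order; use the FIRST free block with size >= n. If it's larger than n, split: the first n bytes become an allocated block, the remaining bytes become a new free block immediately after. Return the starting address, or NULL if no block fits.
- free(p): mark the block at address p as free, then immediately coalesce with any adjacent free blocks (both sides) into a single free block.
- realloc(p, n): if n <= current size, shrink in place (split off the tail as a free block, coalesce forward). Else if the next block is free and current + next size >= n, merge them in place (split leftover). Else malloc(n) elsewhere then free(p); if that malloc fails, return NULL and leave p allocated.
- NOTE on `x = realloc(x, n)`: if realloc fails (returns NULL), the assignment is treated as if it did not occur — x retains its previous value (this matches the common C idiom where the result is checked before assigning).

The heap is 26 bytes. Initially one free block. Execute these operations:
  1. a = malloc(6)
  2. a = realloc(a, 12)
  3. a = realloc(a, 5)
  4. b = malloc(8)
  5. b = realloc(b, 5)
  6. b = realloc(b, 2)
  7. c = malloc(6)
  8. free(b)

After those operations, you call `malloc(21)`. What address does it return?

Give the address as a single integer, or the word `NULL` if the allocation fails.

Op 1: a = malloc(6) -> a = 0; heap: [0-5 ALLOC][6-25 FREE]
Op 2: a = realloc(a, 12) -> a = 0; heap: [0-11 ALLOC][12-25 FREE]
Op 3: a = realloc(a, 5) -> a = 0; heap: [0-4 ALLOC][5-25 FREE]
Op 4: b = malloc(8) -> b = 5; heap: [0-4 ALLOC][5-12 ALLOC][13-25 FREE]
Op 5: b = realloc(b, 5) -> b = 5; heap: [0-4 ALLOC][5-9 ALLOC][10-25 FREE]
Op 6: b = realloc(b, 2) -> b = 5; heap: [0-4 ALLOC][5-6 ALLOC][7-25 FREE]
Op 7: c = malloc(6) -> c = 7; heap: [0-4 ALLOC][5-6 ALLOC][7-12 ALLOC][13-25 FREE]
Op 8: free(b) -> (freed b); heap: [0-4 ALLOC][5-6 FREE][7-12 ALLOC][13-25 FREE]
malloc(21): first-fit scan over [0-4 ALLOC][5-6 FREE][7-12 ALLOC][13-25 FREE] -> NULL

Answer: NULL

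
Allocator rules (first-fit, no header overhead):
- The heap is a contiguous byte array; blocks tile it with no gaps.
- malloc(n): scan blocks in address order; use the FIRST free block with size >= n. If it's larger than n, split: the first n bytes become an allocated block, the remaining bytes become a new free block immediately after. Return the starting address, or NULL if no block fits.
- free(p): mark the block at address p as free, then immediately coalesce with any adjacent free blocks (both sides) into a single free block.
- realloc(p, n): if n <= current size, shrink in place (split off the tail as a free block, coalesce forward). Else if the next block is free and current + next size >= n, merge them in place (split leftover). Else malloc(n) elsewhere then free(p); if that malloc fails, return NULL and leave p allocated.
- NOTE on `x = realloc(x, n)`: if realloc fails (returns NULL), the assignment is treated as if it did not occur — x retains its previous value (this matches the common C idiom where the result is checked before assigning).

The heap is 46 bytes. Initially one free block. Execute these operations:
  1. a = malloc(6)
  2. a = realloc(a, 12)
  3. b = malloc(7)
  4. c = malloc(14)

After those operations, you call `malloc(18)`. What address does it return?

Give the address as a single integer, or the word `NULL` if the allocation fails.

Answer: NULL

Derivation:
Op 1: a = malloc(6) -> a = 0; heap: [0-5 ALLOC][6-45 FREE]
Op 2: a = realloc(a, 12) -> a = 0; heap: [0-11 ALLOC][12-45 FREE]
Op 3: b = malloc(7) -> b = 12; heap: [0-11 ALLOC][12-18 ALLOC][19-45 FREE]
Op 4: c = malloc(14) -> c = 19; heap: [0-11 ALLOC][12-18 ALLOC][19-32 ALLOC][33-45 FREE]
malloc(18): first-fit scan over [0-11 ALLOC][12-18 ALLOC][19-32 ALLOC][33-45 FREE] -> NULL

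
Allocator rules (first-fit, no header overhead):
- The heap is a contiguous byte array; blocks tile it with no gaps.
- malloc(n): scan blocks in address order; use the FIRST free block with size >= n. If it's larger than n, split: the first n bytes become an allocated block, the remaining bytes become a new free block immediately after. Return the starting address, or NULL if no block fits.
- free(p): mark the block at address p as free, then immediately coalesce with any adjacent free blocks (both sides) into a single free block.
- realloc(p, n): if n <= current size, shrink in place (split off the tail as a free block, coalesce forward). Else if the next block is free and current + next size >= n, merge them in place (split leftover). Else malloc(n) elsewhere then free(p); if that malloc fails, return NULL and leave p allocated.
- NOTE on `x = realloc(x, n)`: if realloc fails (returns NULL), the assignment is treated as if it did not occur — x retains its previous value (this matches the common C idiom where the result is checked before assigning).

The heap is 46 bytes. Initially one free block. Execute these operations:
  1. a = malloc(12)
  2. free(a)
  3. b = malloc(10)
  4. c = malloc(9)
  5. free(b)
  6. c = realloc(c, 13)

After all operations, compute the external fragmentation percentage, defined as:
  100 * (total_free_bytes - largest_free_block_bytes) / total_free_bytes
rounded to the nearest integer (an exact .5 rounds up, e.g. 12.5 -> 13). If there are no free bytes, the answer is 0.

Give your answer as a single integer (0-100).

Op 1: a = malloc(12) -> a = 0; heap: [0-11 ALLOC][12-45 FREE]
Op 2: free(a) -> (freed a); heap: [0-45 FREE]
Op 3: b = malloc(10) -> b = 0; heap: [0-9 ALLOC][10-45 FREE]
Op 4: c = malloc(9) -> c = 10; heap: [0-9 ALLOC][10-18 ALLOC][19-45 FREE]
Op 5: free(b) -> (freed b); heap: [0-9 FREE][10-18 ALLOC][19-45 FREE]
Op 6: c = realloc(c, 13) -> c = 10; heap: [0-9 FREE][10-22 ALLOC][23-45 FREE]
Free blocks: [10 23] total_free=33 largest=23 -> 100*(33-23)/33 = 1000/33 ≈ 30.303 -> rounds to 30

Answer: 30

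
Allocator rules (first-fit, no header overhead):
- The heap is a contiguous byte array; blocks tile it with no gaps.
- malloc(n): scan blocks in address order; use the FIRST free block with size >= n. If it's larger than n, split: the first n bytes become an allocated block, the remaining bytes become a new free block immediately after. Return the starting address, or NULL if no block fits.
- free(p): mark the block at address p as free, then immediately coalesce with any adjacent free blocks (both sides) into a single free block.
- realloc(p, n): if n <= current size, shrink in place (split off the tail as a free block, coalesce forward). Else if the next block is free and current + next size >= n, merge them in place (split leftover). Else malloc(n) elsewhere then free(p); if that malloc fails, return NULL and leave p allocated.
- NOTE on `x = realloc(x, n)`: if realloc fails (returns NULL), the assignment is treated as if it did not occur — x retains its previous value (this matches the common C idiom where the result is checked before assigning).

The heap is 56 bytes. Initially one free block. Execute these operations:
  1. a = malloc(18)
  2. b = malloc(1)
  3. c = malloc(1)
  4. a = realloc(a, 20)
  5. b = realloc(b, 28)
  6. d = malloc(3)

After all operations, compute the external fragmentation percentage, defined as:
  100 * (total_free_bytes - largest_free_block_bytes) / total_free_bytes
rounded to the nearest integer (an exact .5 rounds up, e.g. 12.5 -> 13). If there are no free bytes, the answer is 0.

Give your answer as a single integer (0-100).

Op 1: a = malloc(18) -> a = 0; heap: [0-17 ALLOC][18-55 FREE]
Op 2: b = malloc(1) -> b = 18; heap: [0-17 ALLOC][18-18 ALLOC][19-55 FREE]
Op 3: c = malloc(1) -> c = 19; heap: [0-17 ALLOC][18-18 ALLOC][19-19 ALLOC][20-55 FREE]
Op 4: a = realloc(a, 20) -> a = 20; heap: [0-17 FREE][18-18 ALLOC][19-19 ALLOC][20-39 ALLOC][40-55 FREE]
Op 5: b = realloc(b, 28) -> NULL (b unchanged); heap: [0-17 FREE][18-18 ALLOC][19-19 ALLOC][20-39 ALLOC][40-55 FREE]
Op 6: d = malloc(3) -> d = 0; heap: [0-2 ALLOC][3-17 FREE][18-18 ALLOC][19-19 ALLOC][20-39 ALLOC][40-55 FREE]
Free blocks: [15 16] total_free=31 largest=16 -> 100*(31-16)/31 = 1500/31 ≈ 48.387 -> rounds to 48

Answer: 48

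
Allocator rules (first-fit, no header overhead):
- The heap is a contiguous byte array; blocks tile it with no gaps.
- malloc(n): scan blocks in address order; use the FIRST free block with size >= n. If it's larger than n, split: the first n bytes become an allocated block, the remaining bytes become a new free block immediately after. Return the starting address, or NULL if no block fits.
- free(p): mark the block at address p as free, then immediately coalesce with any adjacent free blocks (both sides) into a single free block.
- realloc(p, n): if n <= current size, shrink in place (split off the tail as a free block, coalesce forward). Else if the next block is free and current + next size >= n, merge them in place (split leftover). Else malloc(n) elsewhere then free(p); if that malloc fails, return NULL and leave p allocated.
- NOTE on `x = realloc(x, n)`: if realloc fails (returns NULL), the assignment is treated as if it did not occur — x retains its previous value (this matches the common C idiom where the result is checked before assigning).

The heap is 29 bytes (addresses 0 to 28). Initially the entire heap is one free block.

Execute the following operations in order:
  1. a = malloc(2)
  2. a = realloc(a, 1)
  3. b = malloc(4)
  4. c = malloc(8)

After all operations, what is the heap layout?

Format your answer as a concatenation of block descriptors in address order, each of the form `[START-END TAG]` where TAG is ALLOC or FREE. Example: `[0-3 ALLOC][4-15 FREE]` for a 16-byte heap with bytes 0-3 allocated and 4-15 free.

Answer: [0-0 ALLOC][1-4 ALLOC][5-12 ALLOC][13-28 FREE]

Derivation:
Op 1: a = malloc(2) -> a = 0; heap: [0-1 ALLOC][2-28 FREE]
Op 2: a = realloc(a, 1) -> a = 0; heap: [0-0 ALLOC][1-28 FREE]
Op 3: b = malloc(4) -> b = 1; heap: [0-0 ALLOC][1-4 ALLOC][5-28 FREE]
Op 4: c = malloc(8) -> c = 5; heap: [0-0 ALLOC][1-4 ALLOC][5-12 ALLOC][13-28 FREE]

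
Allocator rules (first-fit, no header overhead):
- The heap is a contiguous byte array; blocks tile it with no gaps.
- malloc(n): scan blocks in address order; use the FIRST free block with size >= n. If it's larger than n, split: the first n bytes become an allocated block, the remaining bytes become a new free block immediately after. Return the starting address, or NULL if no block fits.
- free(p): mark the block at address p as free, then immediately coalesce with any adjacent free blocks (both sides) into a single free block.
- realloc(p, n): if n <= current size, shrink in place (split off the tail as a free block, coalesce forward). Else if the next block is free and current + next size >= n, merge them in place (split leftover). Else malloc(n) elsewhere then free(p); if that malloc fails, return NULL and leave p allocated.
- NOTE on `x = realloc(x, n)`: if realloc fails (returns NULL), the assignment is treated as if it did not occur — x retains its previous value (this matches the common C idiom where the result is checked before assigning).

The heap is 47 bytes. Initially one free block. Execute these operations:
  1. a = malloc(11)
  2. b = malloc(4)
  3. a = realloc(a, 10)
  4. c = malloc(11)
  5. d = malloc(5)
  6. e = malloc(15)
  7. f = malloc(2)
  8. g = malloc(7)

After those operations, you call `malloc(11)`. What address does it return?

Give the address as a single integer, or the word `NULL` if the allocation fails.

Op 1: a = malloc(11) -> a = 0; heap: [0-10 ALLOC][11-46 FREE]
Op 2: b = malloc(4) -> b = 11; heap: [0-10 ALLOC][11-14 ALLOC][15-46 FREE]
Op 3: a = realloc(a, 10) -> a = 0; heap: [0-9 ALLOC][10-10 FREE][11-14 ALLOC][15-46 FREE]
Op 4: c = malloc(11) -> c = 15; heap: [0-9 ALLOC][10-10 FREE][11-14 ALLOC][15-25 ALLOC][26-46 FREE]
Op 5: d = malloc(5) -> d = 26; heap: [0-9 ALLOC][10-10 FREE][11-14 ALLOC][15-25 ALLOC][26-30 ALLOC][31-46 FREE]
Op 6: e = malloc(15) -> e = 31; heap: [0-9 ALLOC][10-10 FREE][11-14 ALLOC][15-25 ALLOC][26-30 ALLOC][31-45 ALLOC][46-46 FREE]
Op 7: f = malloc(2) -> f = NULL; heap: [0-9 ALLOC][10-10 FREE][11-14 ALLOC][15-25 ALLOC][26-30 ALLOC][31-45 ALLOC][46-46 FREE]
Op 8: g = malloc(7) -> g = NULL; heap: [0-9 ALLOC][10-10 FREE][11-14 ALLOC][15-25 ALLOC][26-30 ALLOC][31-45 ALLOC][46-46 FREE]
malloc(11): first-fit scan over [0-9 ALLOC][10-10 FREE][11-14 ALLOC][15-25 ALLOC][26-30 ALLOC][31-45 ALLOC][46-46 FREE] -> NULL

Answer: NULL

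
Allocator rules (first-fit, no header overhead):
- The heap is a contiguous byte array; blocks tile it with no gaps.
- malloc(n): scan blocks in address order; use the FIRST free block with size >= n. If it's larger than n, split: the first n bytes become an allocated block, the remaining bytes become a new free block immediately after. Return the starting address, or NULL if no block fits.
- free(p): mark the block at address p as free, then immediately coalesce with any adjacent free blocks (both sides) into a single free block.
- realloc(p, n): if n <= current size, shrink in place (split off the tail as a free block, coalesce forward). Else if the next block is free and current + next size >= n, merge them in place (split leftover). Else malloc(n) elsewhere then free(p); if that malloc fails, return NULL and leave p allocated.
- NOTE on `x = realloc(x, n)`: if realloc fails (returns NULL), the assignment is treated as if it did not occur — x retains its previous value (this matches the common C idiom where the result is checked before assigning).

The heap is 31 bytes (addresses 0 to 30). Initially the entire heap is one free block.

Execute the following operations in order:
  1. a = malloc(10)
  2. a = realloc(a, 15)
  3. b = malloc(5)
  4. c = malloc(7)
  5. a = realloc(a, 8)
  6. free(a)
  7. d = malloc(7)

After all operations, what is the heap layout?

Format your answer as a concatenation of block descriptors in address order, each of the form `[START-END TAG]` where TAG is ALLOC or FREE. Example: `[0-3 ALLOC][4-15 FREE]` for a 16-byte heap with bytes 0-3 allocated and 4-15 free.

Answer: [0-6 ALLOC][7-14 FREE][15-19 ALLOC][20-26 ALLOC][27-30 FREE]

Derivation:
Op 1: a = malloc(10) -> a = 0; heap: [0-9 ALLOC][10-30 FREE]
Op 2: a = realloc(a, 15) -> a = 0; heap: [0-14 ALLOC][15-30 FREE]
Op 3: b = malloc(5) -> b = 15; heap: [0-14 ALLOC][15-19 ALLOC][20-30 FREE]
Op 4: c = malloc(7) -> c = 20; heap: [0-14 ALLOC][15-19 ALLOC][20-26 ALLOC][27-30 FREE]
Op 5: a = realloc(a, 8) -> a = 0; heap: [0-7 ALLOC][8-14 FREE][15-19 ALLOC][20-26 ALLOC][27-30 FREE]
Op 6: free(a) -> (freed a); heap: [0-14 FREE][15-19 ALLOC][20-26 ALLOC][27-30 FREE]
Op 7: d = malloc(7) -> d = 0; heap: [0-6 ALLOC][7-14 FREE][15-19 ALLOC][20-26 ALLOC][27-30 FREE]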